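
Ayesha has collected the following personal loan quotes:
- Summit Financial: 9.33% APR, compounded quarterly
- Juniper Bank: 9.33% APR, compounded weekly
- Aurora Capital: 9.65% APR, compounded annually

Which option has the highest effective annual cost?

Summit Financial: (1 + 0.0933/4)^4 − 1 = 9.662%
Juniper Bank: (1 + 0.0933/52)^52 − 1 = 9.770%
Aurora Capital: compounded annually, EAR = 9.650%
The highest effective annual rate is Juniper Bank at 9.770%.

Juniper Bank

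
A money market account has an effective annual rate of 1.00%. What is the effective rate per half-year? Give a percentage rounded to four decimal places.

The per-half-year rate i satisfies (1 + i)^2 = 1 + 0.0100.
i = 1.0100^(1/2) − 1 = 0.0049876 = 0.4988%.

0.4988%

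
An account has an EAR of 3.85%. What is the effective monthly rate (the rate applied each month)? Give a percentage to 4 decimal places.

0.3153%

The per-month rate i satisfies (1 + i)^12 = 1 + 0.0385.
i = 1.0385^(1/12) − 1 = 0.0031531 = 0.3153%.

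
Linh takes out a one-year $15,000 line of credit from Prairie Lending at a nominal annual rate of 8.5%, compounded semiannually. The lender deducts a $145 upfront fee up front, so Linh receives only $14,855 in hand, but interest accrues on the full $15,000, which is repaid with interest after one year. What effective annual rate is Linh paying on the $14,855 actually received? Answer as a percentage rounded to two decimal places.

9.74%

Amount owed after one year: 15,000 × (1 + 0.085/2)^2 = 15,000 × 1.086806 = $16,302.09.
Effective rate on net proceeds: 16,302.09 / 14,855 − 1 = 0.097415 = 9.74%.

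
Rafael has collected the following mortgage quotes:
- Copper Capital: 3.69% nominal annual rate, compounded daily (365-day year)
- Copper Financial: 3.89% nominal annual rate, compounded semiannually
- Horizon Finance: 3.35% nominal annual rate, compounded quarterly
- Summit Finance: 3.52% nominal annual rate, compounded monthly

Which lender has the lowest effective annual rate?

Copper Capital: (1 + 0.0369/365)^365 − 1 = 3.759%
Copper Financial: (1 + 0.0389/2)^2 − 1 = 3.928%
Horizon Finance: (1 + 0.0335/4)^4 − 1 = 3.392%
Summit Finance: (1 + 0.0352/12)^12 − 1 = 3.577%
The lowest effective annual rate is Horizon Finance at 3.392%.

Horizon Finance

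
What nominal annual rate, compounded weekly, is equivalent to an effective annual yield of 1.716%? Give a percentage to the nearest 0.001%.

(1 + r/52)^52 − 1 = 0.01716, so 1 + r/52 = 1.01716^(1/52).
r/52 = 0.000327, so r = 0.017017 = 1.702%.

1.702%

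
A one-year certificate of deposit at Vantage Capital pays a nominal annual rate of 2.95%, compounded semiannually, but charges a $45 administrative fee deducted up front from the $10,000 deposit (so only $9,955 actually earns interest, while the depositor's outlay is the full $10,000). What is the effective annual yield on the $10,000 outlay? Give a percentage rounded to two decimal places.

Value after one year: 9,955 × (1 + 0.0295/2)^2 = 9,955 × 1.029718 = $10,250.84.
Effective yield on the $10,000 outlay: 10,250.84 / 10,000 − 1 = 0.025084 = 2.51%.

2.51%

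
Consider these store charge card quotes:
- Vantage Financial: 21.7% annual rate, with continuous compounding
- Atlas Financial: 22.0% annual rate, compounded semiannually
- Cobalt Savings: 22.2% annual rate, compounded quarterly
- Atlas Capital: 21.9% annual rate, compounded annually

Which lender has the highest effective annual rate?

Vantage Financial: e^0.217 − 1 = 24.234%
Atlas Financial: (1 + 0.220/2)^2 − 1 = 23.210%
Cobalt Savings: (1 + 0.222/4)^4 − 1 = 24.117%
Atlas Capital: compounded annually, EAR = 21.900%
The highest effective annual rate is Vantage Financial at 24.234%.

Vantage Financial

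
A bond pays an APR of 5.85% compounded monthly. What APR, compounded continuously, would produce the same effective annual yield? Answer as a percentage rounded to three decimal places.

5.836%

EAR = (1 + 0.0585/12)^12 − 1 = 0.060094.
Equivalent continuous rate: r = ln(1 + 0.060094) = 0.058358 = 5.836%.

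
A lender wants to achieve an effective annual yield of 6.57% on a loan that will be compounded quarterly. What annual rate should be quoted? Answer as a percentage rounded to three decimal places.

6.414%

(1 + r/4)^4 − 1 = 0.0657, so 1 + r/4 = 1.0657^(1/4).
r/4 = 0.016035, so r = 0.064141 = 6.414%.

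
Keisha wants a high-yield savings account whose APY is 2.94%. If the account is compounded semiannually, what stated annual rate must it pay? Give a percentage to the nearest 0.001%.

(1 + r/2)^2 − 1 = 0.0294, so 1 + r/2 = 1.0294^(1/2).
r/2 = 0.014594, so r = 0.029187 = 2.919%.

2.919%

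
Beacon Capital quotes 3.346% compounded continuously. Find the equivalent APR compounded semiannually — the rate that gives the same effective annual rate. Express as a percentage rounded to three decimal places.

3.374%

EAR under continuous compounding: e^0.03346 − 1 = 0.034026.
Solve (1 + r/2)^2 = 1.034026: r/2 = 1.034026^(1/2) − 1 = 0.016871, so r = 0.033741 = 3.374%.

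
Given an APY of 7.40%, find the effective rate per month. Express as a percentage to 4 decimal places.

0.5967%

The per-month rate i satisfies (1 + i)^12 = 1 + 0.0740.
i = 1.0740^(1/12) − 1 = 0.0059669 = 0.5967%.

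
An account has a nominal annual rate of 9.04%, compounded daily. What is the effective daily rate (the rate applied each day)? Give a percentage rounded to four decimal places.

0.0248%

With a nominal annual rate compounded daily, the periodic rate is the nominal rate divided by 365.
i = 0.0904 / 365 = 0.0002477 = 0.0248%.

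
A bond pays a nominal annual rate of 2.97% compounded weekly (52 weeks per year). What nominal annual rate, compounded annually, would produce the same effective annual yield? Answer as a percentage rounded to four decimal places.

EAR = (1 + 0.0297/52)^52 − 1 = 0.030137.
Compounded annually, the equivalent nominal rate is the EAR itself: 3.0137%.

3.0137%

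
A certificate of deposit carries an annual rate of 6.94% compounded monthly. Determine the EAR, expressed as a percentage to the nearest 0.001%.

7.165%

EAR = (1 + 0.0694/12)^12 − 1.
= 1.071651 − 1 = 7.165%.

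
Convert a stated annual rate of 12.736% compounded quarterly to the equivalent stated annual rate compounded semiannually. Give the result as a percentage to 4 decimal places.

EAR = (1 + 0.12736/4)^4 − 1 = 0.133573.
Solve (1 + r/2)^2 = 1.133573: r/2 = 1.133573^(1/2) − 1 = 0.064694, so r = 0.129388 = 12.9388%.

12.9388%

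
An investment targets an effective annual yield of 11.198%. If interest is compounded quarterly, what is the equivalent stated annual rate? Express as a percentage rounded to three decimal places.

(1 + r/4)^4 − 1 = 0.11198, so 1 + r/4 = 1.11198^(1/4).
r/4 = 0.026891, so r = 0.107563 = 10.756%.

10.756%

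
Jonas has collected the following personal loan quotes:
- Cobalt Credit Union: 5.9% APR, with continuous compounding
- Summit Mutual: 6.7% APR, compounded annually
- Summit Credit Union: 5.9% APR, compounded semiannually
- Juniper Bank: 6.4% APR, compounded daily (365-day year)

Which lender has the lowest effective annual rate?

Cobalt Credit Union: e^0.059 − 1 = 6.078%
Summit Mutual: compounded annually, EAR = 6.700%
Summit Credit Union: (1 + 0.059/2)^2 − 1 = 5.987%
Juniper Bank: (1 + 0.064/365)^365 − 1 = 6.609%
The lowest effective annual rate is Summit Credit Union at 5.987%.

Summit Credit Union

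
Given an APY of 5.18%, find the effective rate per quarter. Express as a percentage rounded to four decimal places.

The per-quarter rate i satisfies (1 + i)^4 = 1 + 0.0518.
i = 1.0518^(1/4) − 1 = 0.0127058 = 1.2706%.

1.2706%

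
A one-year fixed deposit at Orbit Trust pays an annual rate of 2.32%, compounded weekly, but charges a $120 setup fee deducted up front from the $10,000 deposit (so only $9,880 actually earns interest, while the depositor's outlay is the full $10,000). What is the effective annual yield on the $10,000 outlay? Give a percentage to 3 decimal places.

Value after one year: 9,880 × (1 + 0.0232/52)^52 = 9,880 × 1.023466 = $10,111.84.
Effective yield on the $10,000 outlay: 10,111.84 / 10,000 − 1 = 0.011184 = 1.118%.

1.118%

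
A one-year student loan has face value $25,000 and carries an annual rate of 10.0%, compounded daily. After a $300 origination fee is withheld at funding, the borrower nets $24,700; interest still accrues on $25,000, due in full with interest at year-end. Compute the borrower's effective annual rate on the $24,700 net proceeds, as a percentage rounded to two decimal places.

11.86%

Amount owed after one year: 25,000 × (1 + 0.100/365)^365 = 25,000 × 1.105156 = $27,628.89.
Effective rate on net proceeds: 27,628.89 / 24,700 − 1 = 0.118579 = 11.86%.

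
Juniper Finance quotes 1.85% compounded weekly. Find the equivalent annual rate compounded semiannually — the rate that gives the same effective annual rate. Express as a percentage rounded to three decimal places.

1.858%

EAR = (1 + 0.0185/52)^52 − 1 = 0.018669.
Solve (1 + r/2)^2 = 1.018669: r/2 = 1.018669^(1/2) − 1 = 0.009291, so r = 0.018583 = 1.858%.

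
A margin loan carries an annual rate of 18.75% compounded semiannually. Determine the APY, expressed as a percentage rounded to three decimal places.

EAR = (1 + 0.1875/2)^2 − 1.
= (1 + 0.093750)^2 − 1 = 1.196289 − 1 = 19.629%.

19.629%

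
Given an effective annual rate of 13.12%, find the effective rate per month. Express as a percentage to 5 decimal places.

The per-month rate i satisfies (1 + i)^12 = 1 + 0.1312.
i = 1.1312^(1/12) − 1 = 0.0103262 = 1.03262%.

1.03262%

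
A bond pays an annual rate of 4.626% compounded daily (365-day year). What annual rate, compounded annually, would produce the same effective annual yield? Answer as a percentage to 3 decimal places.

EAR = (1 + 0.04626/365)^365 − 1 = 0.047344.
Compounded annually, the equivalent nominal rate is the EAR itself: 4.734%.

4.734%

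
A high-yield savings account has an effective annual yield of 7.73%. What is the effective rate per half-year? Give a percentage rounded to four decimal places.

The per-half-year rate i satisfies (1 + i)^2 = 1 + 0.0773.
i = 1.0773^(1/2) − 1 = 0.0379306 = 3.7931%.

3.7931%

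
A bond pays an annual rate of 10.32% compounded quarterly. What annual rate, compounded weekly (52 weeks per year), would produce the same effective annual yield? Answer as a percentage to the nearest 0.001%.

10.199%

EAR = (1 + 0.1032/4)^4 − 1 = 0.107263.
Solve (1 + r/52)^52 = 1.107263: r/52 = 1.107263^(1/52) − 1 = 0.001961, so r = 0.101991 = 10.199%.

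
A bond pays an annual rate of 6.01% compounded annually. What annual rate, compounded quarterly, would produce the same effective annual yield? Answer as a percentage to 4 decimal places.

5.8791%

Compounded annually, EAR = nominal = 0.060100.
Solve (1 + r/4)^4 = 1.060100: r/4 = 1.060100^(1/4) − 1 = 0.014698, so r = 0.058791 = 5.8791%.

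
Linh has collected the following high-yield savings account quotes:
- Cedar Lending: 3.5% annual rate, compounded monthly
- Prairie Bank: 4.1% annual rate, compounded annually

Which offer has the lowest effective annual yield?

Cedar Lending: (1 + 0.035/12)^12 − 1 = 3.557%
Prairie Bank: compounded annually, EAR = 4.100%
The lowest effective annual rate is Cedar Lending at 3.557%.

Cedar Lending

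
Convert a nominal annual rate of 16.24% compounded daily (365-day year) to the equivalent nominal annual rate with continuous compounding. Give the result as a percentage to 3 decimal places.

EAR = (1 + 0.1624/365)^365 − 1 = 0.176288.
Equivalent continuous rate: r = ln(1 + 0.176288) = 0.162364 = 16.236%.

16.236%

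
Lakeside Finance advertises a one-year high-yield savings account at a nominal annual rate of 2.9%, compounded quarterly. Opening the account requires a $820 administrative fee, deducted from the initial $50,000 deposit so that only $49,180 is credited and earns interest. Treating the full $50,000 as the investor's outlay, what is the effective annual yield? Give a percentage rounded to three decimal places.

Value after one year: 49,180 × (1 + 0.029/4)^4 = 49,180 × 1.029317 = $50,621.81.
Effective yield on the $50,000 outlay: 50,621.81 / 50,000 − 1 = 0.012436 = 1.244%.

1.244%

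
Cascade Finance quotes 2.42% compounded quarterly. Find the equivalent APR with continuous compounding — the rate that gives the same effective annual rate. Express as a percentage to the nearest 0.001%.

2.413%

EAR = (1 + 0.0242/4)^4 − 1 = 0.024421.
Equivalent continuous rate: r = ln(1 + 0.024421) = 0.024127 = 2.413%.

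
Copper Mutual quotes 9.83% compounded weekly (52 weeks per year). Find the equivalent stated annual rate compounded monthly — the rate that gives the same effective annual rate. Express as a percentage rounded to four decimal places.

EAR = (1 + 0.0983/52)^52 − 1 = 0.103191.
Solve (1 + r/12)^12 = 1.103191: r/12 = 1.103191^(1/12) − 1 = 0.008218, so r = 0.098610 = 9.8610%.

9.8610%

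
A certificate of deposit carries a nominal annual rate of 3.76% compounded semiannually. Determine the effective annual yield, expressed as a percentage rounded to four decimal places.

3.7953%

EAR = (1 + 0.0376/2)^2 − 1.
= (1 + 0.018800)^2 − 1 = 1.037953 − 1 = 3.7953%.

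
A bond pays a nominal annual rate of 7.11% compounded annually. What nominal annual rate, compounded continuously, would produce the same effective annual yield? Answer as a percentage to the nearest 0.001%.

6.869%

Compounded annually, EAR = nominal = 0.071100.
Equivalent continuous rate: r = ln(1 + 0.071100) = 0.068686 = 6.869%.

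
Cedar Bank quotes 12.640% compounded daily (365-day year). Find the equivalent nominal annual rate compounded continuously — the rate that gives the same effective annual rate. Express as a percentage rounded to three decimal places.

12.638%

EAR = (1 + 0.12640/365)^365 − 1 = 0.134711.
Equivalent continuous rate: r = ln(1 + 0.134711) = 0.126378 = 12.638%.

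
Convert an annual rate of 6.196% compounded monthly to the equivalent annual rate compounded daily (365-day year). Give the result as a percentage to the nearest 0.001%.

6.181%

EAR = (1 + 0.06196/12)^12 − 1 = 0.063750.
Solve (1 + r/365)^365 = 1.063750: r/365 = 1.063750^(1/365) − 1 = 0.000169, so r = 0.061806 = 6.181%.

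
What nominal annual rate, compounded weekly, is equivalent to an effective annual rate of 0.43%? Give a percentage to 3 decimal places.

0.429%

(1 + r/52)^52 − 1 = 0.0043, so 1 + r/52 = 1.0043^(1/52).
r/52 = 0.000083, so r = 0.004291 = 0.429%.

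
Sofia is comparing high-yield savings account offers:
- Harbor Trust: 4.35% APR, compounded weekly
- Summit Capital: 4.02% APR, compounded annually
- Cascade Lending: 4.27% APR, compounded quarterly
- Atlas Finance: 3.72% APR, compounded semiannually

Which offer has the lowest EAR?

Harbor Trust: (1 + 0.0435/52)^52 − 1 = 4.444%
Summit Capital: compounded annually, EAR = 4.020%
Cascade Lending: (1 + 0.0427/4)^4 − 1 = 4.339%
Atlas Finance: (1 + 0.0372/2)^2 − 1 = 3.755%
The lowest effective annual rate is Atlas Finance at 3.755%.

Atlas Finance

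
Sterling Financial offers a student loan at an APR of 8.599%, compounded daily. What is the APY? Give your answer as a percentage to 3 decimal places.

EAR = (1 + 0.08599/365)^365 − 1.
= (1 + 0.000236)^365 − 1 = 1.089784 − 1 = 8.978%.

8.978%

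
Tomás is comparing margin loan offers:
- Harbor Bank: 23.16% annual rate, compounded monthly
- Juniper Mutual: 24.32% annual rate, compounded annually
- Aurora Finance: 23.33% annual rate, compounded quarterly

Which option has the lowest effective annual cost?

Juniper Mutual

Harbor Bank: (1 + 0.2316/12)^12 − 1 = 25.784%
Juniper Mutual: compounded annually, EAR = 24.320%
Aurora Finance: (1 + 0.2333/4)^4 − 1 = 25.452%
The lowest effective annual rate is Juniper Mutual at 24.320%.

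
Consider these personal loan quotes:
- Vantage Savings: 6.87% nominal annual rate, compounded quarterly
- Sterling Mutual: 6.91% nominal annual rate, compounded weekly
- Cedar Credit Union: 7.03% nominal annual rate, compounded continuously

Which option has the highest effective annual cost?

Cedar Credit Union

Vantage Savings: (1 + 0.0687/4)^4 − 1 = 7.049%
Sterling Mutual: (1 + 0.0691/52)^52 − 1 = 7.149%
Cedar Credit Union: e^0.0703 − 1 = 7.283%
The highest effective annual rate is Cedar Credit Union at 7.283%.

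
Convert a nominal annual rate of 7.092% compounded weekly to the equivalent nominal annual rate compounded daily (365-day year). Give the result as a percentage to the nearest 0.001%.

EAR = (1 + 0.07092/52)^52 − 1 = 0.073443.
Solve (1 + r/365)^365 = 1.073443: r/365 = 1.073443^(1/365) − 1 = 0.000194, so r = 0.070879 = 7.088%.

7.088%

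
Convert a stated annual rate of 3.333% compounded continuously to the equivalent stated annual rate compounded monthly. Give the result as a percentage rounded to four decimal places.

EAR under continuous compounding: e^0.03333 − 1 = 0.033892.
Solve (1 + r/12)^12 = 1.033892: r/12 = 1.033892^(1/12) − 1 = 0.002781, so r = 0.033376 = 3.3376%.

3.3376%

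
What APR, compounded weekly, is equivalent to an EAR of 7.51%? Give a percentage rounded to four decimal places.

(1 + r/52)^52 − 1 = 0.0751, so 1 + r/52 = 1.0751^(1/52).
r/52 = 0.001394, so r = 0.072464 = 7.2464%.

7.2464%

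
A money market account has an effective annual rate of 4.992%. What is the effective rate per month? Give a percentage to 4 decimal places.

The per-month rate i satisfies (1 + i)^12 = 1 + 0.04992.
i = 1.04992^(1/12) − 1 = 0.0040677 = 0.4068%.

0.4068%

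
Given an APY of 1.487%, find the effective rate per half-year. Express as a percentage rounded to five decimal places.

The per-half-year rate i satisfies (1 + i)^2 = 1 + 0.01487.
i = 1.01487^(1/2) − 1 = 0.0074076 = 0.74076%.

0.74076%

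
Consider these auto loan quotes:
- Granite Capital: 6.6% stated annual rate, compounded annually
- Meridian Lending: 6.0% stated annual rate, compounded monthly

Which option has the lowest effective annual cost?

Granite Capital: compounded annually, EAR = 6.600%
Meridian Lending: (1 + 0.060/12)^12 − 1 = 6.168%
The lowest effective annual rate is Meridian Lending at 6.168%.

Meridian Lending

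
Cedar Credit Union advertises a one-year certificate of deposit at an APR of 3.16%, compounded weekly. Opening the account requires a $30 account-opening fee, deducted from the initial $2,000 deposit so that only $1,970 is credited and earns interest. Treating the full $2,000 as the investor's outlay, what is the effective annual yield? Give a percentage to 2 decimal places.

1.66%

Value after one year: 1,970 × (1 + 0.0316/52)^52 = 1,970 × 1.032095 = $2,033.23.
Effective yield on the $2,000 outlay: 2,033.23 / 2,000 − 1 = 0.016613 = 1.66%.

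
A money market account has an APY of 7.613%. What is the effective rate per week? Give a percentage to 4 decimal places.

0.1412%

The per-week rate i satisfies (1 + i)^52 = 1 + 0.07613.
i = 1.07613^(1/52) − 1 = 0.0014120 = 0.1412%.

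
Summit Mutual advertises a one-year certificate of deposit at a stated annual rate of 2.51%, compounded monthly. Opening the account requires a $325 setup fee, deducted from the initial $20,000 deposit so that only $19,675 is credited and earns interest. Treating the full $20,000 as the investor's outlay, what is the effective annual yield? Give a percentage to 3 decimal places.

Value after one year: 19,675 × (1 + 0.0251/12)^12 = 19,675 × 1.025391 = $20,174.56.
Effective yield on the $20,000 outlay: 20,174.56 / 20,000 − 1 = 0.008728 = 0.873%.

0.873%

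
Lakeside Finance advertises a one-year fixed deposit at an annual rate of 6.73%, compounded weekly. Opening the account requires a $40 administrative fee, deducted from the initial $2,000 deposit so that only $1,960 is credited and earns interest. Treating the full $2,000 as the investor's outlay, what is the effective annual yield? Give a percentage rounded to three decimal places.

Value after one year: 1,960 × (1 + 0.0673/52)^52 = 1,960 × 1.069570 = $2,096.36.
Effective yield on the $2,000 outlay: 2,096.36 / 2,000 − 1 = 0.048178 = 4.818%.

4.818%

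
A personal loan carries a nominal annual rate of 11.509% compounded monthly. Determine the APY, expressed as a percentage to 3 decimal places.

12.136%

EAR = (1 + 0.11509/12)^12 − 1.
= 1.121359 − 1 = 12.136%.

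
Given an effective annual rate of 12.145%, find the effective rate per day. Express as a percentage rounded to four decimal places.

0.0314%

The per-day rate i satisfies (1 + i)^365 = 1 + 0.12145.
i = 1.12145^(1/365) − 1 = 0.0003141 = 0.0314%.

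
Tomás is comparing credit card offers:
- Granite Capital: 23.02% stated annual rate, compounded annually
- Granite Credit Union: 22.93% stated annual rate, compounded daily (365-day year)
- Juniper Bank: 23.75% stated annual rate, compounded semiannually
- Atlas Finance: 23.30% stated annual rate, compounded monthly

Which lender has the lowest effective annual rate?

Granite Capital: compounded annually, EAR = 23.020%
Granite Credit Union: (1 + 0.2293/365)^365 − 1 = 25.763%
Juniper Bank: (1 + 0.2375/2)^2 − 1 = 25.160%
Atlas Finance: (1 + 0.2330/12)^12 − 1 = 25.957%
The lowest effective annual rate is Granite Capital at 23.020%.

Granite Capital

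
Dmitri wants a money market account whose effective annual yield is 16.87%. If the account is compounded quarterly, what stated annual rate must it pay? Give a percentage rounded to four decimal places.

(1 + r/4)^4 − 1 = 0.1687, so 1 + r/4 = 1.1687^(1/4).
r/4 = 0.039742, so r = 0.158970 = 15.8970%.

15.8970%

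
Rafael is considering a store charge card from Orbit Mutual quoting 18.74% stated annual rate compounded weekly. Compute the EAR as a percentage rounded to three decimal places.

20.570%

EAR = (1 + 0.1874/52)^52 − 1.
= 1.205703 − 1 = 20.570%.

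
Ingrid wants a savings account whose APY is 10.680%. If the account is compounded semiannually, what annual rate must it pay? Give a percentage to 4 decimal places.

(1 + r/2)^2 − 1 = 0.10680, so 1 + r/2 = 1.10680^(1/2).
r/2 = 0.052046, so r = 0.104091 = 10.4091%.

10.4091%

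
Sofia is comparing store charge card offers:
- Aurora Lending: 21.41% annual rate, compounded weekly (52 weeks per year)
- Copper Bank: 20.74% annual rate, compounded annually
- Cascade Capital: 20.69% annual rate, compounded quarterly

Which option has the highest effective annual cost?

Aurora Lending

Aurora Lending: (1 + 0.2141/52)^52 − 1 = 23.820%
Copper Bank: compounded annually, EAR = 20.740%
Cascade Capital: (1 + 0.2069/4)^4 − 1 = 22.351%
The highest effective annual rate is Aurora Lending at 23.820%.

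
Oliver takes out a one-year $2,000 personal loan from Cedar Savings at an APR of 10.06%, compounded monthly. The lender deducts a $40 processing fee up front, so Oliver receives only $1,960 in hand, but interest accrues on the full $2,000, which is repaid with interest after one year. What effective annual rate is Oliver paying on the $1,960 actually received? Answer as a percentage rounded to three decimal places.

Amount owed after one year: 2,000 × (1 + 0.1006/12)^12 = 2,000 × 1.105371 = $2,210.74.
Effective rate on net proceeds: 2,210.74 / 1,960 − 1 = 0.127929 = 12.793%.

12.793%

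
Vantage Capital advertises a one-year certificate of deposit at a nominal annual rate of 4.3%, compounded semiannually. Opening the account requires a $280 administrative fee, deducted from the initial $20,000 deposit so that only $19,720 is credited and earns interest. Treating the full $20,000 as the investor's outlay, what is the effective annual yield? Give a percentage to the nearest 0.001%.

Value after one year: 19,720 × (1 + 0.043/2)^2 = 19,720 × 1.043462 = $20,577.08.
Effective yield on the $20,000 outlay: 20,577.08 / 20,000 − 1 = 0.028854 = 2.885%.

2.885%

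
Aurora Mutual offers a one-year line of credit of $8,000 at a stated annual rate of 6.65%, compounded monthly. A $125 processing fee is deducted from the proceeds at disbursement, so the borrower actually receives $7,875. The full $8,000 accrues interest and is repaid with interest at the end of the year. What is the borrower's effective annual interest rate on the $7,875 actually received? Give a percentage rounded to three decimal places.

8.553%

Amount owed after one year: 8,000 × (1 + 0.0665/12)^12 = 8,000 × 1.068565 = $8,548.52.
Effective rate on net proceeds: 8,548.52 / 7,875 − 1 = 0.085526 = 8.553%.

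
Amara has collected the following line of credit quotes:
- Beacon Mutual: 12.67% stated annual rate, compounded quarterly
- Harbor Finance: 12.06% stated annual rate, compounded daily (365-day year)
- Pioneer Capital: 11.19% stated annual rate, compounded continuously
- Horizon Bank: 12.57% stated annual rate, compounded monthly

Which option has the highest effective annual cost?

Beacon Mutual: (1 + 0.1267/4)^4 − 1 = 13.285%
Harbor Finance: (1 + 0.1206/365)^365 − 1 = 12.815%
Pioneer Capital: e^0.1119 − 1 = 11.840%
Horizon Bank: (1 + 0.1257/12)^12 − 1 = 13.320%
The highest effective annual rate is Horizon Bank at 13.320%.

Horizon Bank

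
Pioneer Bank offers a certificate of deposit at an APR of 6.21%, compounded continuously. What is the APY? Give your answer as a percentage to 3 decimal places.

With continuous compounding, EAR = e^0.0621 − 1.
e^0.0621 = 1.064069, so EAR = 0.064069 = 6.407%.

6.407%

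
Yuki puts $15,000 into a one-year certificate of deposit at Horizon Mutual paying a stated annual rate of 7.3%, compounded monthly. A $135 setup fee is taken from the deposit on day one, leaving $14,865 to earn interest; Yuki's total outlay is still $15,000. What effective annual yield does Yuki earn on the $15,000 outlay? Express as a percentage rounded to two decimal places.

Value after one year: 14,865 × (1 + 0.073/12)^12 = 14,865 × 1.075493 = $15,987.20.
Effective yield on the $15,000 outlay: 15,987.20 / 15,000 − 1 = 0.065813 = 6.58%.

6.58%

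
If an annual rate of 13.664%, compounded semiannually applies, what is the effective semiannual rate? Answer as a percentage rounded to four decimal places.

With a nominal annual rate compounded semiannually, the periodic rate is the nominal rate divided by 2.
i = 0.13664 / 2 = 0.0683200 = 6.8320%.

6.8320%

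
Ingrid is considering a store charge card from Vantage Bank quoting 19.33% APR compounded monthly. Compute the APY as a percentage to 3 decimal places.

21.138%

EAR = (1 + 0.1933/12)^12 − 1.
= (1 + 0.016108)^12 − 1 = 1.211379 − 1 = 21.138%.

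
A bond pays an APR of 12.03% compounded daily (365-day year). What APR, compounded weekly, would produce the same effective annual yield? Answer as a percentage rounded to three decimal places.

12.042%

EAR = (1 + 0.1203/365)^365 − 1 = 0.127813.
Solve (1 + r/52)^52 = 1.127813: r/52 = 1.127813^(1/52) − 1 = 0.002316, so r = 0.120419 = 12.042%.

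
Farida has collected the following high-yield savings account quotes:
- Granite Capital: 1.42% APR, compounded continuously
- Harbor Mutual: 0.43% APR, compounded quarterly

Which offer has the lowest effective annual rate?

Granite Capital: e^0.0142 − 1 = 1.430%
Harbor Mutual: (1 + 0.0043/4)^4 − 1 = 0.431%
The lowest effective annual rate is Harbor Mutual at 0.431%.

Harbor Mutual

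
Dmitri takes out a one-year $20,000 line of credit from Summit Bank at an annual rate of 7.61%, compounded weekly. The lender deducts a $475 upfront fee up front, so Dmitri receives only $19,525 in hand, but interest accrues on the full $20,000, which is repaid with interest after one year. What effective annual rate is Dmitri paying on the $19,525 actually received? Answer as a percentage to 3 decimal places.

10.526%

Amount owed after one year: 20,000 × (1 + 0.0761/52)^52 = 20,000 × 1.079010 = $21,580.21.
Effective rate on net proceeds: 21,580.21 / 19,525 − 1 = 0.105260 = 10.526%.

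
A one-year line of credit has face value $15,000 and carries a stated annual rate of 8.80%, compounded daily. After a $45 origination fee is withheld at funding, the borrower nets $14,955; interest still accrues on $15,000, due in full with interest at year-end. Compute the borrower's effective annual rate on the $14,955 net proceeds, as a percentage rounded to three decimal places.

Amount owed after one year: 15,000 × (1 + 0.0880/365)^365 = 15,000 × 1.091977 = $16,379.65.
Effective rate on net proceeds: 16,379.65 / 14,955 − 1 = 0.095262 = 9.526%.

9.526%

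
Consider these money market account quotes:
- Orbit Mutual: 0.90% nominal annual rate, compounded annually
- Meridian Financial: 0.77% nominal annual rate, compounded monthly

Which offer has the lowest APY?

Meridian Financial

Orbit Mutual: compounded annually, EAR = 0.900%
Meridian Financial: (1 + 0.0077/12)^12 − 1 = 0.773%
The lowest effective annual rate is Meridian Financial at 0.773%.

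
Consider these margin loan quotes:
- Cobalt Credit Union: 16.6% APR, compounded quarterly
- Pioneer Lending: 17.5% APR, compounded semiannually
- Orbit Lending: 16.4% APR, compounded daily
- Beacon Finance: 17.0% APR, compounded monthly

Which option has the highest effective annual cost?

Beacon Finance

Cobalt Credit Union: (1 + 0.166/4)^4 − 1 = 17.662%
Pioneer Lending: (1 + 0.175/2)^2 − 1 = 18.266%
Orbit Lending: (1 + 0.164/365)^365 − 1 = 17.817%
Beacon Finance: (1 + 0.170/12)^12 − 1 = 18.389%
The highest effective annual rate is Beacon Finance at 18.389%.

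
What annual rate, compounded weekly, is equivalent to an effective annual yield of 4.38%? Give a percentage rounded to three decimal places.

4.289%

(1 + r/52)^52 − 1 = 0.0438, so 1 + r/52 = 1.0438^(1/52).
r/52 = 0.000825, so r = 0.042886 = 4.289%.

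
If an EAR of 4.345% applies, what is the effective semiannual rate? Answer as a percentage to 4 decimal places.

The per-half-year rate i satisfies (1 + i)^2 = 1 + 0.04345.
i = 1.04345^(1/2) − 1 = 0.0214940 = 2.1494%.

2.1494%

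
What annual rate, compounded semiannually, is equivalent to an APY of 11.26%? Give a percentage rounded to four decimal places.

(1 + r/2)^2 − 1 = 0.1126, so 1 + r/2 = 1.1126^(1/2).
r/2 = 0.054799, so r = 0.109597 = 10.9597%.

10.9597%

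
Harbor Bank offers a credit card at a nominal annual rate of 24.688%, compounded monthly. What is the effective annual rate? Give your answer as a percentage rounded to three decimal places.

EAR = (1 + 0.24688/12)^12 − 1.
= (1 + 0.020573)^12 − 1 = 1.276823 − 1 = 27.682%.

27.682%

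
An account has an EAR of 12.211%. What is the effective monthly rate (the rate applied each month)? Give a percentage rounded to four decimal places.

0.9647%

The per-month rate i satisfies (1 + i)^12 = 1 + 0.12211.
i = 1.12211^(1/12) − 1 = 0.0096471 = 0.9647%.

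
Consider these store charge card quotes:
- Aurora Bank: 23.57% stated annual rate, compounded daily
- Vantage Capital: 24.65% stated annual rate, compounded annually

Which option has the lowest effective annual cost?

Aurora Bank: (1 + 0.2357/365)^365 − 1 = 26.570%
Vantage Capital: compounded annually, EAR = 24.650%
The lowest effective annual rate is Vantage Capital at 24.650%.

Vantage Capital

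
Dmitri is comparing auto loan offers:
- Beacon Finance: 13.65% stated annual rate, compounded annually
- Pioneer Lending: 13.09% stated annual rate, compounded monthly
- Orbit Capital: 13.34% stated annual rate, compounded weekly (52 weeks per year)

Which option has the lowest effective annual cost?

Beacon Finance: compounded annually, EAR = 13.650%
Pioneer Lending: (1 + 0.1309/12)^12 − 1 = 13.905%
Orbit Capital: (1 + 0.1334/52)^52 − 1 = 14.251%
The lowest effective annual rate is Beacon Finance at 13.650%.

Beacon Finance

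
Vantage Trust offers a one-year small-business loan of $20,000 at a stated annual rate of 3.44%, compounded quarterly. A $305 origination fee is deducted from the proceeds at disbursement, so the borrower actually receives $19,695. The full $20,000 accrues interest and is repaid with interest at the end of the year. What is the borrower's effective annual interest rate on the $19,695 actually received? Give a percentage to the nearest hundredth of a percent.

5.09%

Amount owed after one year: 20,000 × (1 + 0.0344/4)^4 = 20,000 × 1.034846 = $20,696.93.
Effective rate on net proceeds: 20,696.93 / 19,695 − 1 = 0.050872 = 5.09%.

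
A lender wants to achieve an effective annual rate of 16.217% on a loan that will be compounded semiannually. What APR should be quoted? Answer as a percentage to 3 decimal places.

(1 + r/2)^2 − 1 = 0.16217, so 1 + r/2 = 1.16217^(1/2).
r/2 = 0.078040, so r = 0.156080 = 15.608%.

15.608%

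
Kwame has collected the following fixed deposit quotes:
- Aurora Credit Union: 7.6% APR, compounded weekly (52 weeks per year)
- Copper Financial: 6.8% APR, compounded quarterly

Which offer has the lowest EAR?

Copper Financial

Aurora Credit Union: (1 + 0.076/52)^52 − 1 = 7.890%
Copper Financial: (1 + 0.068/4)^4 − 1 = 6.975%
The lowest effective annual rate is Copper Financial at 6.975%.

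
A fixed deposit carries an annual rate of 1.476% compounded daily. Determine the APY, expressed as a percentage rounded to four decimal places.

1.4869%

EAR = (1 + 0.01476/365)^365 − 1.
= 1.014869 − 1 = 1.4869%.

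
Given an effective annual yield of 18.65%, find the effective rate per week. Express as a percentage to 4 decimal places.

The per-week rate i satisfies (1 + i)^52 = 1 + 0.1865.
i = 1.1865^(1/52) − 1 = 0.0032940 = 0.3294%.

0.3294%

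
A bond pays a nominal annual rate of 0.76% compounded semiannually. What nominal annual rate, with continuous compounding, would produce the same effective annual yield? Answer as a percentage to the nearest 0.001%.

EAR = (1 + 0.0076/2)^2 − 1 = 0.007614.
Equivalent continuous rate: r = ln(1 + 0.007614) = 0.007586 = 0.759%.

0.759%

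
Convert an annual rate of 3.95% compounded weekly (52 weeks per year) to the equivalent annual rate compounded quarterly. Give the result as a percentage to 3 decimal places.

3.968%

EAR = (1 + 0.0395/52)^52 − 1 = 0.040275.
Solve (1 + r/4)^4 = 1.040275: r/4 = 1.040275^(1/4) − 1 = 0.009920, so r = 0.039681 = 3.968%.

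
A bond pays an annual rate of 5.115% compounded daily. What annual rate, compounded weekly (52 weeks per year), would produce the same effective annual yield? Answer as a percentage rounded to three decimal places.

5.117%

EAR = (1 + 0.05115/365)^365 − 1 = 0.052477.
Solve (1 + r/52)^52 = 1.052477: r/52 = 1.052477^(1/52) − 1 = 0.000984, so r = 0.051172 = 5.117%.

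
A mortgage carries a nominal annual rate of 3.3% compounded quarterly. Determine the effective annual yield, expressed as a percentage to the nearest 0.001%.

3.341%

EAR = (1 + 0.033/4)^4 − 1.
= (1 + 0.008250)^4 − 1 = 1.033411 − 1 = 3.341%.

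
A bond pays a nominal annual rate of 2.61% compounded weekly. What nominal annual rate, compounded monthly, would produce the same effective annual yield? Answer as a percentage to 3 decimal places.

2.612%

EAR = (1 + 0.0261/52)^52 − 1 = 0.026437.
Solve (1 + r/12)^12 = 1.026437: r/12 = 1.026437^(1/12) − 1 = 0.002177, so r = 0.026122 = 2.612%.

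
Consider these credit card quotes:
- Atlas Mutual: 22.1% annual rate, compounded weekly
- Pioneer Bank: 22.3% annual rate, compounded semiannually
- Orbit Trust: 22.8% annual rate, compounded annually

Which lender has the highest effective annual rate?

Atlas Mutual: (1 + 0.221/52)^52 − 1 = 24.674%
Pioneer Bank: (1 + 0.223/2)^2 − 1 = 23.543%
Orbit Trust: compounded annually, EAR = 22.800%
The highest effective annual rate is Atlas Mutual at 24.674%.

Atlas Mutual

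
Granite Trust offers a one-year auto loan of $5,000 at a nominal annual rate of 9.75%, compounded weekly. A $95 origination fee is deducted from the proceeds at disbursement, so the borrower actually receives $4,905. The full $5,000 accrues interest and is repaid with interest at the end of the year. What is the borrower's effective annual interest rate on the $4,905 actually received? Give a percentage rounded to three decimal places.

12.366%

Amount owed after one year: 5,000 × (1 + 0.0975/52)^52 = 5,000 × 1.102311 = $5,511.55.
Effective rate on net proceeds: 5,511.55 / 4,905 − 1 = 0.123660 = 12.366%.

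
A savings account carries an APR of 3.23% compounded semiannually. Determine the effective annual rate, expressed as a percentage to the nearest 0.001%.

3.256%

EAR = (1 + 0.0323/2)^2 − 1.
= 1.032561 − 1 = 3.256%.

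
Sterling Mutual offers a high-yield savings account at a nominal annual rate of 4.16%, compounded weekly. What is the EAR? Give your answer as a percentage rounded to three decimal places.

EAR = (1 + 0.0416/52)^52 − 1.
= 1.042460 − 1 = 4.246%.

4.246%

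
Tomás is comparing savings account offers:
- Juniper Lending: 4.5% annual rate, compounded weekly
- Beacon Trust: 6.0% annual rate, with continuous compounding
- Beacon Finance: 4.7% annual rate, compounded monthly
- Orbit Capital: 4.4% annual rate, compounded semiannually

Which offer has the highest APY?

Juniper Lending: (1 + 0.045/52)^52 − 1 = 4.601%
Beacon Trust: e^0.060 − 1 = 6.184%
Beacon Finance: (1 + 0.047/12)^12 − 1 = 4.803%
Orbit Capital: (1 + 0.044/2)^2 − 1 = 4.448%
The highest effective annual rate is Beacon Trust at 6.184%.

Beacon Trust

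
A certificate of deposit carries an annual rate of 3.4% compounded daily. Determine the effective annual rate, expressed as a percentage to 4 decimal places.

3.4583%

EAR = (1 + 0.034/365)^365 − 1.
= (1 + 0.000093)^365 − 1 = 1.034583 − 1 = 3.4583%.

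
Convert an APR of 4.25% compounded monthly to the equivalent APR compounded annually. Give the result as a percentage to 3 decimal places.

4.334%

EAR = (1 + 0.0425/12)^12 − 1 = 0.043338.
Compounded annually, the equivalent nominal rate is the EAR itself: 4.334%.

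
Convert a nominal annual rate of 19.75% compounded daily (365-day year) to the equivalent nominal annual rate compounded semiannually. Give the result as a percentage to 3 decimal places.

20.752%

EAR = (1 + 0.1975/365)^365 − 1 = 0.218288.
Solve (1 + r/2)^2 = 1.218288: r/2 = 1.218288^(1/2) − 1 = 0.103761, so r = 0.207522 = 20.752%.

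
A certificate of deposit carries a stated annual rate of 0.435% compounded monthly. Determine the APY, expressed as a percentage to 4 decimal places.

0.4359%

EAR = (1 + 0.00435/12)^12 − 1.
= (1 + 0.000362)^12 − 1 = 1.004359 − 1 = 0.4359%.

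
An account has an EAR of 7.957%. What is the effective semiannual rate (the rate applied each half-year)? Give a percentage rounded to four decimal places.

3.9024%

The per-half-year rate i satisfies (1 + i)^2 = 1 + 0.07957.
i = 1.07957^(1/2) − 1 = 0.0390236 = 3.9024%.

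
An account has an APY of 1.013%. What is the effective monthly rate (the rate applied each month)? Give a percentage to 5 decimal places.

0.08403%

The per-month rate i satisfies (1 + i)^12 = 1 + 0.01013.
i = 1.01013^(1/12) − 1 = 0.0008403 = 0.08403%.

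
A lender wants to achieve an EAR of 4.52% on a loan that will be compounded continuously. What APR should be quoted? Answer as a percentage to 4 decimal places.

4.4208%

Continuous: nominal r satisfies e^r − 1 = 0.0452.
r = ln(1 + 0.0452) = ln(1.0452) = 0.044208 = 4.4208%.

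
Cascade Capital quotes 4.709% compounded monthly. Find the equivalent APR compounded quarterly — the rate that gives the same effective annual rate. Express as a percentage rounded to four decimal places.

EAR = (1 + 0.04709/12)^12 − 1 = 0.048120.
Solve (1 + r/4)^4 = 1.048120: r/4 = 1.048120^(1/4) − 1 = 0.011819, so r = 0.047275 = 4.7275%.

4.7275%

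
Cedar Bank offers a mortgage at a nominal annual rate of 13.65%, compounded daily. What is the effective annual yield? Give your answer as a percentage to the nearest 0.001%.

EAR = (1 + 0.1365/365)^365 − 1.
= (1 + 0.000374)^365 − 1 = 1.146226 − 1 = 14.623%.

14.623%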